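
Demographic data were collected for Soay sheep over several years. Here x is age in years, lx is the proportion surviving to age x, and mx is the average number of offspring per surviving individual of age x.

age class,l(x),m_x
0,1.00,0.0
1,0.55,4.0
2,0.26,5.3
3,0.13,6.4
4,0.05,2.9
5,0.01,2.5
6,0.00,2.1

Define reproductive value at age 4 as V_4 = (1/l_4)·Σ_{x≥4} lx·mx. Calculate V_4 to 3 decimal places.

lx·mx for x ≥ 4: 0.145, 0.025, 0 → sum = 0.17
V_4 = 0.17 / l_4 = 0.17 / 0.05 = 3.4 → 3.400

3.400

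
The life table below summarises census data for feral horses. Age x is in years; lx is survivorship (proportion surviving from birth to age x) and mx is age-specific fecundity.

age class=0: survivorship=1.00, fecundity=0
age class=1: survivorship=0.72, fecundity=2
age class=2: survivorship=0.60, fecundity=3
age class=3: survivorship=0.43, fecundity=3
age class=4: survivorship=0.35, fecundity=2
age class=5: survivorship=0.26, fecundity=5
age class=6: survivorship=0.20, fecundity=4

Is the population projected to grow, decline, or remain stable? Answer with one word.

growing

R0 = Σ lx·mx = 0 + 1.44 + 1.8 + 1.29 + 0.7 + 1.3 + 0.8 = 7.33
R0 > 1, so the population is growing.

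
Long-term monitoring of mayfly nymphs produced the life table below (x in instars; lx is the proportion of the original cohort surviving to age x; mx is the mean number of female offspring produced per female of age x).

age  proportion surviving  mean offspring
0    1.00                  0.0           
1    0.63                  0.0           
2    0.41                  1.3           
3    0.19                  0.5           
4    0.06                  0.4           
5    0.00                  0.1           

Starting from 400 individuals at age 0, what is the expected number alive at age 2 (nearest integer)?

164

Expected survivors = N0 · l_2 = 400 × 0.41 = 164 → 164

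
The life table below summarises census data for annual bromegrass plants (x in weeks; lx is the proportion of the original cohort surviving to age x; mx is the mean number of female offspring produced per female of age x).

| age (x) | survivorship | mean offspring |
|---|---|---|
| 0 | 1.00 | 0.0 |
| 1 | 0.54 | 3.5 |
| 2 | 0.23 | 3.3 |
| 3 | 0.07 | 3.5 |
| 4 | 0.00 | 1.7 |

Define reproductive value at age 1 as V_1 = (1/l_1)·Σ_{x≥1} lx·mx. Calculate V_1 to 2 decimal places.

5.36

lx·mx for x ≥ 1: 1.89, 0.759, 0.245, 0 → sum = 2.894
V_1 = 2.894 / l_1 = 2.894 / 0.54 = 5.359259… → 5.36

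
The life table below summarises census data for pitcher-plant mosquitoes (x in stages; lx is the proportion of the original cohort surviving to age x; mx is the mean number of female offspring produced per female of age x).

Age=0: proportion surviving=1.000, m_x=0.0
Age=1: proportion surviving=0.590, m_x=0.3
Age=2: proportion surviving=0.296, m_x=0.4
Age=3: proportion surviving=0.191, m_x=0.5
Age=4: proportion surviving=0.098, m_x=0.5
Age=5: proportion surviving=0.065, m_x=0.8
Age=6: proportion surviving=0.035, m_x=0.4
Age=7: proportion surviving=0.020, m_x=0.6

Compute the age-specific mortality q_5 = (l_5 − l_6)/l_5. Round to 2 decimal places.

q_5 = (l_5 − l_6) / l_5 = (0.065 − 0.035) / 0.065
     = 0.03 / 0.065 = 0.461538… → 0.46

0.46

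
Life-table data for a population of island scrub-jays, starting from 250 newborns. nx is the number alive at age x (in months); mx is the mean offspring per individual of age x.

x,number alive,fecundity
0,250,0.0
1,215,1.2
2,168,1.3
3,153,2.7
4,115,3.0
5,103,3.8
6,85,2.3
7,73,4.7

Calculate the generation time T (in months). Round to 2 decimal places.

lx = nx/n0 = nx/250: 1, 0.86, 0.672, 0.612, 0.46, 0.412, 0.34, 0.292
lx·mx: 0, 1.032, 0.8736, 1.6524, 1.38, 1.5656, 0.782, 1.3724 → R0 = 8.658
x·lx·mx: 0, 1.032, 1.7472, 4.9572, 5.52, 7.828, 4.692, 9.6068 → Σ = 35.3832
T = 35.3832 / 8.658 = 4.086764… → 4.09

4.09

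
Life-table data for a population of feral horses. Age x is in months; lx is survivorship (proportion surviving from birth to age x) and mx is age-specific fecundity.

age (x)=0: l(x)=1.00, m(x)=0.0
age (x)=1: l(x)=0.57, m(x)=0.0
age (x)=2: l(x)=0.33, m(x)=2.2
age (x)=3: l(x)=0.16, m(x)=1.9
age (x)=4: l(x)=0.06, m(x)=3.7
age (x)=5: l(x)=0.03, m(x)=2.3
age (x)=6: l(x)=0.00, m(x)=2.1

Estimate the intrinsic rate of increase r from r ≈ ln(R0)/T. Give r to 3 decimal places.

R0 = Σ lx·mx = 0 + 0 + 0.726 + 0.304 + 0.222 + 0.069 + 0 = 1.321
Σ x·lx·mx = 3.597; T = 3.597/1.321 = 2.72294…
r ≈ ln(R0)/T = ln(1.321)/2.72294… = 0.10224… → 0.102

0.102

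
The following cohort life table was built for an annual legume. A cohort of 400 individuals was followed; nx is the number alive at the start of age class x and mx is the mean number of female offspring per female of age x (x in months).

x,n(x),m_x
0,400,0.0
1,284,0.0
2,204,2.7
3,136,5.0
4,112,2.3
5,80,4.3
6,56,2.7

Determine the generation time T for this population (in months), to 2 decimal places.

lx = nx/n0 = nx/400: 1, 0.71, 0.51, 0.34, 0.28, 0.2, 0.14
lx·mx: 0, 0, 1.377, 1.7, 0.644, 0.86, 0.378 → R0 = 4.959
x·lx·mx: 0, 0, 2.754, 5.1, 2.576, 4.3, 2.268 → Σ = 16.998
T = 16.998 / 4.959 = 3.427707… → 3.43

3.43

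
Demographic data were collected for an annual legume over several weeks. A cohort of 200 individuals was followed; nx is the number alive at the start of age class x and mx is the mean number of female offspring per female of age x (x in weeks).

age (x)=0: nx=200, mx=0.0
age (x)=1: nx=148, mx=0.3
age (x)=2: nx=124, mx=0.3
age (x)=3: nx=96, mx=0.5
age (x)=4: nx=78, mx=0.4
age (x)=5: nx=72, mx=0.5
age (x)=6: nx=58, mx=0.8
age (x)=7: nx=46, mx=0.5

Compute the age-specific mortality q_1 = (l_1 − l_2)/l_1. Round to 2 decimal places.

0.16

lx = nx/n0 = nx/200: 1, 0.74, 0.62, 0.48, 0.39, 0.36, 0.29, 0.23
q_1 = (l_1 − l_2) / l_1 = (0.74 − 0.62) / 0.74
     = 0.12 / 0.74 = 0.162162… → 0.16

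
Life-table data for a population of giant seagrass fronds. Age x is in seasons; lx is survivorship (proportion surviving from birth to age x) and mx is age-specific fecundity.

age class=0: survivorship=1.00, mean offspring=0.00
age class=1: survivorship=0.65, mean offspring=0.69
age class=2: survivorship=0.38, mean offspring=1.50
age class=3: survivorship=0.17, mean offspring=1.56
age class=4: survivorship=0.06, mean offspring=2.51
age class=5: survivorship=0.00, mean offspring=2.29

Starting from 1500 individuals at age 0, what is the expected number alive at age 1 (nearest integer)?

975

Expected survivors = N0 · l_1 = 1500 × 0.65 = 975 → 975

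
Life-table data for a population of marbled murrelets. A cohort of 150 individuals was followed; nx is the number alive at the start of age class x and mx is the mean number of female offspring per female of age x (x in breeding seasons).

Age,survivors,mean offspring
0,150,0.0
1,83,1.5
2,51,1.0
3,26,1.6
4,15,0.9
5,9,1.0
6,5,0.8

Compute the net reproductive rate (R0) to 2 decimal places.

1.62

lx = nx/n0 = nx/150: 1, 0.55333…, 0.34, 0.17333…, 0.1, 0.06, 0.03333…
lx·mx by age: 0, 0.83…, 0.34, 0.277333…, 0.09, 0.06, 0.026667…
R0 = Σ lx·mx = 1.624… → 1.62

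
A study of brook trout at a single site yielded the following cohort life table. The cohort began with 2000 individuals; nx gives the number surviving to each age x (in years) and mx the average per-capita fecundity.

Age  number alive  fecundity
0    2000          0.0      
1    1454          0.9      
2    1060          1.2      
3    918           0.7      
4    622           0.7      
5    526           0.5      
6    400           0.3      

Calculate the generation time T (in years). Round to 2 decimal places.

lx = nx/n0 = nx/2000: 1, 0.727, 0.53, 0.459, 0.311, 0.263, 0.2
lx·mx: 0, 0.6543, 0.636, 0.3213, 0.2177, 0.1315, 0.06 → R0 = 2.0208
x·lx·mx: 0, 0.6543, 1.272, 0.9639, 0.8708, 0.6575, 0.36 → Σ = 4.7785
T = 4.7785 / 2.0208 = 2.364658… → 2.36

2.36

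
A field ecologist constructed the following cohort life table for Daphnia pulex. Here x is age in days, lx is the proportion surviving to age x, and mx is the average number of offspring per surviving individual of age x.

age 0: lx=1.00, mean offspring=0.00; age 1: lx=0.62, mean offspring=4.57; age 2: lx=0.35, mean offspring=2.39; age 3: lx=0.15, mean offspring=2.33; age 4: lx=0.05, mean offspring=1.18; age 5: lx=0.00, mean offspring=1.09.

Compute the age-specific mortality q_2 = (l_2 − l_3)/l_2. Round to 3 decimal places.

q_2 = (l_2 − l_3) / l_2 = (0.35 − 0.15) / 0.35
     = 0.2 / 0.35 = 0.571429… → 0.571

0.571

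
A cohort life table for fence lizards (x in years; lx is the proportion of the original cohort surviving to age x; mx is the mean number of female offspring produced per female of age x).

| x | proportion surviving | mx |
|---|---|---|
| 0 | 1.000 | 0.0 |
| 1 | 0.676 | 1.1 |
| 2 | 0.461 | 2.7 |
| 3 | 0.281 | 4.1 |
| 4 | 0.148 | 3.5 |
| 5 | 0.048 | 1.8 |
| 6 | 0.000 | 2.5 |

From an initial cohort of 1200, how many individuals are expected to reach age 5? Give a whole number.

Expected survivors = N0 · l_5 = 1200 × 0.048 = 57.6 → 58

58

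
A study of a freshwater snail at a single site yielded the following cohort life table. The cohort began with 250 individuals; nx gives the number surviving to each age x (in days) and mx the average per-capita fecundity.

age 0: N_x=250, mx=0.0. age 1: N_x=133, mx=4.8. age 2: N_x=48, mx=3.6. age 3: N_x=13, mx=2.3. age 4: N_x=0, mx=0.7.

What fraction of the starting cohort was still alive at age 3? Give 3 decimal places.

l_3 = n_3/n_0 = 13/250 = 0.052 → 0.052

0.052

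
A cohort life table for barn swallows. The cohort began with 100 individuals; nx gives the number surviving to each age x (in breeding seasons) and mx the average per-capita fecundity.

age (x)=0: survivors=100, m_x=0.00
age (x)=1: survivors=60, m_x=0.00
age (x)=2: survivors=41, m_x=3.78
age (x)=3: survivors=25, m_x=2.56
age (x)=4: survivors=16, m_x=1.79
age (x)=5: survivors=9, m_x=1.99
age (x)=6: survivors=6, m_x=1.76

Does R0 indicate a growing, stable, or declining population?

lx = nx/n0 = nx/100: 1, 0.6, 0.41, 0.25, 0.16, 0.09, 0.06
R0 = Σ lx·mx = 0 + 0 + 1.5498 + 0.64 + 0.2864 + 0.1791 + 0.1056 = 2.7609
R0 > 1, so the population is growing.

growing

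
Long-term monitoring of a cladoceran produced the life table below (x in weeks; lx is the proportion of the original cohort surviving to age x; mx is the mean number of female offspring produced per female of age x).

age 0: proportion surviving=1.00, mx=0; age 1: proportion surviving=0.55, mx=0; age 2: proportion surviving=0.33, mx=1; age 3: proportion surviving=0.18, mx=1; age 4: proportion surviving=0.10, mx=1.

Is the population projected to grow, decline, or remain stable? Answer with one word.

R0 = Σ lx·mx = 0 + 0 + 0.33 + 0.18 + 0.1 = 0.61
R0 < 1, so the population is declining.

declining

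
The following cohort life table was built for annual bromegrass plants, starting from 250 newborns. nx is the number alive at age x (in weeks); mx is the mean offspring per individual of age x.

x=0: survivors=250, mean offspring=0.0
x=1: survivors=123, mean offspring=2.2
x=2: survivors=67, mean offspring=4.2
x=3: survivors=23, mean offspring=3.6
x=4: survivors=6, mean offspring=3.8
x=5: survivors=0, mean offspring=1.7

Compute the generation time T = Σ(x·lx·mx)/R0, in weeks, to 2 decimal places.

lx = nx/n0 = nx/250: 1, 0.492, 0.268, 0.092, 0.024, 0
lx·mx: 0, 1.0824, 1.1256, 0.3312, 0.0912, 0 → R0 = 2.6304
x·lx·mx: 0, 1.0824, 2.2512, 0.9936, 0.3648, 0 → Σ = 4.692
T = 4.692 / 2.6304 = 1.783759… → 1.78

1.78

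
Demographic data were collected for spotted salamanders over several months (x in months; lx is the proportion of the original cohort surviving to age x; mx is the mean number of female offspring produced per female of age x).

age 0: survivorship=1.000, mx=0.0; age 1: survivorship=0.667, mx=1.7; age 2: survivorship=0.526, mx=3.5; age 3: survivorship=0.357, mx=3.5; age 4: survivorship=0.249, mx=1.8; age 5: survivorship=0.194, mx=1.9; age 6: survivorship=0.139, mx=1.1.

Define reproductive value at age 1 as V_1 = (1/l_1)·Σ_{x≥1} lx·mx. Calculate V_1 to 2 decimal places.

lx·mx for x ≥ 1: 1.1339, 1.841, 1.2495, 0.4482, 0.3686, 0.1529 → sum = 5.1941
V_1 = 5.1941 / l_1 = 5.1941 / 0.667 = 7.787256… → 7.79

7.79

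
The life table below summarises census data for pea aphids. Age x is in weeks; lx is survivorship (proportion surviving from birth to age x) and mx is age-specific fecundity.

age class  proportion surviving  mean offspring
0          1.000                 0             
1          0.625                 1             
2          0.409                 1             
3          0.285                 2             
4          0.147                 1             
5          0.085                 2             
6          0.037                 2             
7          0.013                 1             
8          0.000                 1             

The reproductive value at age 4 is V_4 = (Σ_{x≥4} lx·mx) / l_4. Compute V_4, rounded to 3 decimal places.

2.748

lx·mx for x ≥ 4: 0.147, 0.17, 0.074, 0.013, 0 → sum = 0.404
V_4 = 0.404 / l_4 = 0.404 / 0.147 = 2.748299… → 2.748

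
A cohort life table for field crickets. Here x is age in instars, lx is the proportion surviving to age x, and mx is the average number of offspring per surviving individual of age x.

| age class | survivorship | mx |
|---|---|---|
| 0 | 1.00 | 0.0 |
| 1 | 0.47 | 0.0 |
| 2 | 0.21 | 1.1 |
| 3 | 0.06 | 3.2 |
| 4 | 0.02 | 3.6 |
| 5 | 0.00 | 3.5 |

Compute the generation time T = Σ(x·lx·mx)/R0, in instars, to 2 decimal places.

2.68

lx·mx: 0, 0, 0.231, 0.192, 0.072, 0 → R0 = 0.495
x·lx·mx: 0, 0, 0.462, 0.576, 0.288, 0 → Σ = 1.326
T = 1.326 / 0.495 = 2.678788… → 2.68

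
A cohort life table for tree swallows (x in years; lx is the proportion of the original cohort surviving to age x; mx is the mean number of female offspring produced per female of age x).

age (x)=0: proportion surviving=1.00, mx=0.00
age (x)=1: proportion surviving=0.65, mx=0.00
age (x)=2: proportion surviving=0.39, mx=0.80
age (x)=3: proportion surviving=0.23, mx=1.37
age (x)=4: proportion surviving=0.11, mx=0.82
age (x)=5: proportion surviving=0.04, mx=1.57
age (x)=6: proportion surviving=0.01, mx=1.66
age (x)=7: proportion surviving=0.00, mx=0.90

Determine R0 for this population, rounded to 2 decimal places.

lx·mx by age: 0, 0, 0.312, 0.3151, 0.0902, 0.0628, 0.0166, 0
R0 = Σ lx·mx = 0.7967 → 0.80

0.80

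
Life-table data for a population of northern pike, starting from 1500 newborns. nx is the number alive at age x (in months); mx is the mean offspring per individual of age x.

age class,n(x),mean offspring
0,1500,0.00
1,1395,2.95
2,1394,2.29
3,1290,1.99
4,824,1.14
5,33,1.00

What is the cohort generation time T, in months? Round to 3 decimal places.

lx = nx/n0 = nx/1500: 1, 0.93, 0.92933…, 0.86, 0.54933…, 0.022
lx·mx: 0, 2.7435, 2.128173…, 1.7114, 0.62624…, 0.022 → R0 = 7.231313…
x·lx·mx: 0, 2.7435, 4.256347…, 5.1342, 2.50496…, 0.11 → Σ = 14.749007…
T = 14.749007… / 7.231313… = 2.039603… → 2.040

2.040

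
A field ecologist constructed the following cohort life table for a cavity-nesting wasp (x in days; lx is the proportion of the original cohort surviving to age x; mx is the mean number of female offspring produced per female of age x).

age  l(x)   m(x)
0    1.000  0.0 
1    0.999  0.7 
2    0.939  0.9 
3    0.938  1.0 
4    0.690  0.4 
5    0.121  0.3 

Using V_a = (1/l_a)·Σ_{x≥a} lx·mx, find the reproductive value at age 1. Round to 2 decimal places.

lx·mx for x ≥ 1: 0.6993, 0.8451, 0.938, 0.276, 0.0363 → sum = 2.7947
V_1 = 2.7947 / l_1 = 2.7947 / 0.999 = 2.797497… → 2.80

2.80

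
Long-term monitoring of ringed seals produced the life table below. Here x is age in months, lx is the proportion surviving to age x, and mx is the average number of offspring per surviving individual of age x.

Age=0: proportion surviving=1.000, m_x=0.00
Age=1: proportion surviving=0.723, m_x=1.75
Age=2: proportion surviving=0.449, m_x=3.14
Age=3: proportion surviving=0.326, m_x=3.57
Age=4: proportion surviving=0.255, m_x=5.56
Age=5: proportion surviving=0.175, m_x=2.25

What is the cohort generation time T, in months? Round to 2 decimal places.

2.69

lx·mx: 0, 1.26525, 1.40986, 1.16382, 1.4178, 0.39375 → R0 = 5.65048
x·lx·mx: 0, 1.26525, 2.81972, 3.49146, 5.6712, 1.96875 → Σ = 15.21638
T = 15.21638 / 5.65048 = 2.692936… → 2.69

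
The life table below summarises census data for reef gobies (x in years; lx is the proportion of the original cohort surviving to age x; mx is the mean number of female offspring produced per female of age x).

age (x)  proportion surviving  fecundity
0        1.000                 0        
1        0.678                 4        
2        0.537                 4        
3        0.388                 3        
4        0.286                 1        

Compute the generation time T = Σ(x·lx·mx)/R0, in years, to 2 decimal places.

1.85

lx·mx: 0, 2.712, 2.148, 1.164, 0.286 → R0 = 6.31
x·lx·mx: 0, 2.712, 4.296, 3.492, 1.144 → Σ = 11.644
T = 11.644 / 6.31 = 1.845325… → 1.85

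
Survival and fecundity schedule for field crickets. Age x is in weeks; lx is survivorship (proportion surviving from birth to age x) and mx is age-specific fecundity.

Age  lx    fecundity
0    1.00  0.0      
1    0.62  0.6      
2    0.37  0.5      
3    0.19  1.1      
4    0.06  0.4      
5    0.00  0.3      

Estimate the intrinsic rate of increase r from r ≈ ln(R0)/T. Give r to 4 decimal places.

R0 = Σ lx·mx = 0 + 0.372 + 0.185 + 0.209 + 0.024 + 0 = 0.79
Σ x·lx·mx = 1.465; T = 1.465/0.79 = 1.85443…
r ≈ ln(R0)/T = ln(0.79)/1.85443… = -0.127113… → -0.1271

-0.1271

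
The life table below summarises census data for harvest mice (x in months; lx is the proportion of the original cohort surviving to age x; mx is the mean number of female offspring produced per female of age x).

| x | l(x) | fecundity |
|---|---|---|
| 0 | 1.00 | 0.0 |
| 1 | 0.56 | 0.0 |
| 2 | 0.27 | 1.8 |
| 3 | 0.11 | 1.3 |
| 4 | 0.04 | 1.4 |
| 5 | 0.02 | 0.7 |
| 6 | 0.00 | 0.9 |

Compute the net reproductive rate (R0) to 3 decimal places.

lx·mx by age: 0, 0, 0.486, 0.143, 0.056, 0.014, 0
R0 = Σ lx·mx = 0.699 → 0.699

0.699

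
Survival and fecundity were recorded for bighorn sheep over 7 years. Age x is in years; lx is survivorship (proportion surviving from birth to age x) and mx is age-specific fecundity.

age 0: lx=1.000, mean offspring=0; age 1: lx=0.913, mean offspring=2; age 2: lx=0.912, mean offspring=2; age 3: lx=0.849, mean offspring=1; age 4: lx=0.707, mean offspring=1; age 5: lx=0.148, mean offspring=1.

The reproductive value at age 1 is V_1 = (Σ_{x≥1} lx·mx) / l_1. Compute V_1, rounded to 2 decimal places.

5.86

lx·mx for x ≥ 1: 1.826, 1.824, 0.849, 0.707, 0.148 → sum = 5.354
V_1 = 5.354 / l_1 = 5.354 / 0.913 = 5.864184… → 5.86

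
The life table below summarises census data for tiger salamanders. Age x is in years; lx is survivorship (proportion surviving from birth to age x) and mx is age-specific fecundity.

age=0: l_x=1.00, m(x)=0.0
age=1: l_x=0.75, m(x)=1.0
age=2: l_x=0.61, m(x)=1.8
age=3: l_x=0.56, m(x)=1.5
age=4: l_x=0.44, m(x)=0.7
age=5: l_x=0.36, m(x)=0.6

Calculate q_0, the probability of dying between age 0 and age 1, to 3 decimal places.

0.250

q_0 = (l_0 − l_1) / l_0 = (1 − 0.75) / 1
     = 0.25 / 1 = 0.25 → 0.250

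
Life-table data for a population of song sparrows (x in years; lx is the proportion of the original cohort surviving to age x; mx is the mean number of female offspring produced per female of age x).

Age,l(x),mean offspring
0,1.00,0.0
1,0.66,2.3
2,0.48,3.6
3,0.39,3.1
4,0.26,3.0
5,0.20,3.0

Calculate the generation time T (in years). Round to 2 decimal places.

lx·mx: 0, 1.518, 1.728, 1.209, 0.78, 0.6 → R0 = 5.835
x·lx·mx: 0, 1.518, 3.456, 3.627, 3.12, 3 → Σ = 14.721
T = 14.721 / 5.835 = 2.522879… → 2.52

2.52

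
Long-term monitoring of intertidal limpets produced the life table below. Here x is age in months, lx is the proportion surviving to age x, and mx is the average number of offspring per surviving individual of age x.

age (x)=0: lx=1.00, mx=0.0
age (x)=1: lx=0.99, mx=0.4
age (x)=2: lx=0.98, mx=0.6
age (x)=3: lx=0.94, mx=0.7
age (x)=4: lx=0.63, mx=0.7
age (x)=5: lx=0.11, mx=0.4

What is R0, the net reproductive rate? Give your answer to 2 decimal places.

2.13

lx·mx by age: 0, 0.396, 0.588, 0.658, 0.441, 0.044
R0 = Σ lx·mx = 2.127 → 2.13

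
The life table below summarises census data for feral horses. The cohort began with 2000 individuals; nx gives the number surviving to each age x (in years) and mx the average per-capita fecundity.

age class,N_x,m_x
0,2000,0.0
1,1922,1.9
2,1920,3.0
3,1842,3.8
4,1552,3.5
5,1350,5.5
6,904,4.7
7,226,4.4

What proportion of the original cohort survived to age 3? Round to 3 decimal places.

0.921

l_3 = n_3/n_0 = 1842/2000 = 0.921 → 0.921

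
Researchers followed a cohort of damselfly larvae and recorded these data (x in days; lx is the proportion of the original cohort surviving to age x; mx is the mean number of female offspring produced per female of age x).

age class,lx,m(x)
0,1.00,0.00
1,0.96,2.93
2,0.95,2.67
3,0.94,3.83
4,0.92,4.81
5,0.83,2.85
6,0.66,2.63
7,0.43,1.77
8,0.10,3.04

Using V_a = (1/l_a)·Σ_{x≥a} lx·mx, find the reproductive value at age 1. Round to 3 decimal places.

lx·mx for x ≥ 1: 2.8128, 2.5365, 3.6002, 4.4252, 2.3655, 1.7358, 0.7611, 0.304 → sum = 18.5411
V_1 = 18.5411 / l_1 = 18.5411 / 0.96 = 19.313646… → 19.314

19.314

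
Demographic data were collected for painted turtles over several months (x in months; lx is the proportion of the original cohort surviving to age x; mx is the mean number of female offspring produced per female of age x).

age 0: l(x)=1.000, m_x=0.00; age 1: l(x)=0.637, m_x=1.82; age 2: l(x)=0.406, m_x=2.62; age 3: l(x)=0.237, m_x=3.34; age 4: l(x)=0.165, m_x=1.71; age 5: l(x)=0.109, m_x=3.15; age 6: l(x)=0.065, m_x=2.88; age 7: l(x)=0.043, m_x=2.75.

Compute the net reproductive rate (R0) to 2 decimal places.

3.95

lx·mx by age: 0, 1.15934, 1.06372, 0.79158, 0.28215, 0.34335, 0.1872, 0.11825
R0 = Σ lx·mx = 3.94559 → 3.95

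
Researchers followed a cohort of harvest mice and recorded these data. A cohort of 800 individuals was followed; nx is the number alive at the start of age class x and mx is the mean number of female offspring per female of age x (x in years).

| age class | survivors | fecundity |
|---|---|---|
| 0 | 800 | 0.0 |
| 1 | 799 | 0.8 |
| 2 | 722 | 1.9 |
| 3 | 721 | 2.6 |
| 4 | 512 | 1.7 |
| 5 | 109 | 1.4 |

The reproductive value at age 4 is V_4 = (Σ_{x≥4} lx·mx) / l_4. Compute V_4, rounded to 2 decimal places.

2.00

lx = nx/n0 = nx/800: 1, 0.99875, 0.9025, 0.90125, 0.64, 0.13625
lx·mx for x ≥ 4: 1.088, 0.19075 → sum = 1.27875
V_4 = 1.27875 / l_4 = 1.27875 / 0.64 = 1.998047… → 2.00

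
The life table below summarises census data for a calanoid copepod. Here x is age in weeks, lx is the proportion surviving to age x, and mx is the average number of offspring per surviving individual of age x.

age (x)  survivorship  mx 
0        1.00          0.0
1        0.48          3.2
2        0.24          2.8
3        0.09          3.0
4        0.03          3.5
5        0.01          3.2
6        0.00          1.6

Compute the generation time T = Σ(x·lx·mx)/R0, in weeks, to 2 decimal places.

1.63

lx·mx: 0, 1.536, 0.672, 0.27, 0.105, 0.032, 0 → R0 = 2.615
x·lx·mx: 0, 1.536, 1.344, 0.81, 0.42, 0.16, 0 → Σ = 4.27
T = 4.27 / 2.615 = 1.632887… → 1.63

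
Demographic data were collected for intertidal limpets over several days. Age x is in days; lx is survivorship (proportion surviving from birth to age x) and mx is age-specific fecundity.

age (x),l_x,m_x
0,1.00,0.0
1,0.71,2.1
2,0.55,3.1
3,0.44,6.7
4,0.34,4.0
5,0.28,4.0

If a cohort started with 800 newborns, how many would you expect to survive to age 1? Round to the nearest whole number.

568

Expected survivors = N0 · l_1 = 800 × 0.71 = 568 → 568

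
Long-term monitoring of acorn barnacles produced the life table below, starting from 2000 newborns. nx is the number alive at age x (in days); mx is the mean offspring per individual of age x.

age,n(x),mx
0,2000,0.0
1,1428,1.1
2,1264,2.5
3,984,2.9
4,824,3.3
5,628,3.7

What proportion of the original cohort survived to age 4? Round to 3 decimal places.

l_4 = n_4/n_0 = 824/2000 = 0.412 → 0.412

0.412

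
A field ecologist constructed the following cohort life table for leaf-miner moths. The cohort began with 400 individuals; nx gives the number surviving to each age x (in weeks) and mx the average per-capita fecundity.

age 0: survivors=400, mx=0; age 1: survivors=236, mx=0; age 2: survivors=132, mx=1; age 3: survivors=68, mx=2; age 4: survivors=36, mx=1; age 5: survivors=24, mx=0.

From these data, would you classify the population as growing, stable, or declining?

declining

lx = nx/n0 = nx/400: 1, 0.59, 0.33, 0.17, 0.09, 0.06
R0 = Σ lx·mx = 0 + 0 + 0.33 + 0.34 + 0.09 + 0 = 0.76
R0 < 1, so the population is declining.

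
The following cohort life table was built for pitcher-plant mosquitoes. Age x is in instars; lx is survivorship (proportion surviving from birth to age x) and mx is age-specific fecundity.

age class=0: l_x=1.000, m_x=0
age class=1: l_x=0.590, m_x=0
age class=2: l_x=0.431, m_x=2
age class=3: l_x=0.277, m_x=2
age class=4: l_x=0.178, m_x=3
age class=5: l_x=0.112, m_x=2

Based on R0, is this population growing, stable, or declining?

R0 = Σ lx·mx = 0 + 0 + 0.862 + 0.554 + 0.534 + 0.224 = 2.174
R0 > 1, so the population is growing.

growing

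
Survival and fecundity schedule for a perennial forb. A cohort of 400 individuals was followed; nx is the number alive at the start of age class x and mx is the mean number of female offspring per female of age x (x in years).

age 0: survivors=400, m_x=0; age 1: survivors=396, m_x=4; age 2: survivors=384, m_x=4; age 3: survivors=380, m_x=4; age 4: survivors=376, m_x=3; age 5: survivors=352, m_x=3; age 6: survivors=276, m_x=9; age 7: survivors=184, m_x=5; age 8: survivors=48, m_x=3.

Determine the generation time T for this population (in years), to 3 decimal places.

4.002

lx = nx/n0 = nx/400: 1, 0.99, 0.96, 0.95, 0.94, 0.88, 0.69, 0.46, 0.12
lx·mx: 0, 3.96, 3.84, 3.8, 2.82, 2.64, 6.21, 2.3, 0.36 → R0 = 25.93
x·lx·mx: 0, 3.96, 7.68, 11.4, 11.28, 13.2, 37.26, 16.1, 2.88 → Σ = 103.76
T = 103.76 / 25.93 = 4.001543… → 4.002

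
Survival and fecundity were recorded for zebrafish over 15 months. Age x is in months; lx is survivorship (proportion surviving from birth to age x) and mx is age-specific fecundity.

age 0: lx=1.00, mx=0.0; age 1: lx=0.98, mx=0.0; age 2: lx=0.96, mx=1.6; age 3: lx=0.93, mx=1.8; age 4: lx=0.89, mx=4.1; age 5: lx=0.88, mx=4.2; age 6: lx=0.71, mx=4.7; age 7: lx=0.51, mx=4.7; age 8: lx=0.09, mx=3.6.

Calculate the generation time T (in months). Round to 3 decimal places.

lx·mx: 0, 0, 1.536, 1.674, 3.649, 3.696, 3.337, 2.397, 0.324 → R0 = 16.613
x·lx·mx: 0, 0, 3.072, 5.022, 14.596, 18.48, 20.022, 16.779, 2.592 → Σ = 80.563
T = 80.563 / 16.613 = 4.849395… → 4.849

4.849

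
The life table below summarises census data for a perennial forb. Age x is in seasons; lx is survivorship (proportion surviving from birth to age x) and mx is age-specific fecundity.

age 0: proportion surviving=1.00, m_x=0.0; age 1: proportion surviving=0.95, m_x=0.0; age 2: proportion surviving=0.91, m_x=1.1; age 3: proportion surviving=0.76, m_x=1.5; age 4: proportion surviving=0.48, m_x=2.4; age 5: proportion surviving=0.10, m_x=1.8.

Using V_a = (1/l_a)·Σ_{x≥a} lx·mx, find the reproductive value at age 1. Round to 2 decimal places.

lx·mx for x ≥ 1: 0, 1.001, 1.14, 1.152, 0.18 → sum = 3.473
V_1 = 3.473 / l_1 = 3.473 / 0.95 = 3.655789… → 3.66

3.66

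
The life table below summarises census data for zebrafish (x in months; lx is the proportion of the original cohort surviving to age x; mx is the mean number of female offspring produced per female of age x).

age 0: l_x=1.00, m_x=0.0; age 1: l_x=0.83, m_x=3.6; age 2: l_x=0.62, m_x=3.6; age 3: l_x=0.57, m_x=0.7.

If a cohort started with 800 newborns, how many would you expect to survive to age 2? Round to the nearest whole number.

Expected survivors = N0 · l_2 = 800 × 0.62 = 496 → 496

496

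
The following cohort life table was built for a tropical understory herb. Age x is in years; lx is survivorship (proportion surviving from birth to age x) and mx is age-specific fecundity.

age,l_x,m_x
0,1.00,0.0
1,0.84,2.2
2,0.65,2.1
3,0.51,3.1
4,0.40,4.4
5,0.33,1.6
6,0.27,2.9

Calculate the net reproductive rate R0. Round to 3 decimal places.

7.865

lx·mx by age: 0, 1.848, 1.365, 1.581, 1.76, 0.528, 0.783
R0 = Σ lx·mx = 7.865 → 7.865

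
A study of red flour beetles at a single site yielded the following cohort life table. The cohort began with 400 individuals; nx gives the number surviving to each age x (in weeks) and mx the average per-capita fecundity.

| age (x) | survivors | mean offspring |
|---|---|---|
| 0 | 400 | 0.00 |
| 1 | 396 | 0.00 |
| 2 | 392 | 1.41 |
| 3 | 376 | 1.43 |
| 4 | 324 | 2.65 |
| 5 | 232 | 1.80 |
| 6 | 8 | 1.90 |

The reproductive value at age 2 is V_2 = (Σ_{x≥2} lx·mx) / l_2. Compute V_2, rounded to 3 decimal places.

lx = nx/n0 = nx/400: 1, 0.99, 0.98, 0.94, 0.81, 0.58, 0.02
lx·mx for x ≥ 2: 1.3818, 1.3442, 2.1465, 1.044, 0.038 → sum = 5.9545
V_2 = 5.9545 / l_2 = 5.9545 / 0.98 = 6.07602… → 6.076

6.076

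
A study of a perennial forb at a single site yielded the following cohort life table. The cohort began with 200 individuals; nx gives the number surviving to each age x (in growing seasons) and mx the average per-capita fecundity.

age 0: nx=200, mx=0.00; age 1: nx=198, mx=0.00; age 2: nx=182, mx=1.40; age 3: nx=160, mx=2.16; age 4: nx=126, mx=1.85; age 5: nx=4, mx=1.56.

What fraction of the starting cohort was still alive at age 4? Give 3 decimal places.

l_4 = n_4/n_0 = 126/200 = 0.63 → 0.630

0.630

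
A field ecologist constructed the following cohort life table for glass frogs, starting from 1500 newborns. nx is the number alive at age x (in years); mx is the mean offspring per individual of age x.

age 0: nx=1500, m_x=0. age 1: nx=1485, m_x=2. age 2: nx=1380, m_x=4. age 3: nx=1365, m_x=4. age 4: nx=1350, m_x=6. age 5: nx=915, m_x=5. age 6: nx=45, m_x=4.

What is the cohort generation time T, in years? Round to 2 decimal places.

3.24

lx = nx/n0 = nx/1500: 1, 0.99, 0.92, 0.91, 0.9, 0.61, 0.03
lx·mx: 0, 1.98, 3.68, 3.64, 5.4, 3.05, 0.12 → R0 = 17.87
x·lx·mx: 0, 1.98, 7.36, 10.92, 21.6, 15.25, 0.72 → Σ = 57.83
T = 57.83 / 17.87 = 3.23615… → 3.24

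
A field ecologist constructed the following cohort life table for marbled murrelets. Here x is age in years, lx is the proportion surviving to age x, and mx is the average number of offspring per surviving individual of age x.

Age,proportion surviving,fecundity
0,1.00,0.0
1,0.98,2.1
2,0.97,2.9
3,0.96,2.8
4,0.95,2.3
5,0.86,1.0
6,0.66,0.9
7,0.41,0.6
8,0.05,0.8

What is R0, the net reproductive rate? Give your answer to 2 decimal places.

lx·mx by age: 0, 2.058, 2.813, 2.688, 2.185, 0.86, 0.594, 0.246, 0.04
R0 = Σ lx·mx = 11.484 → 11.48

11.48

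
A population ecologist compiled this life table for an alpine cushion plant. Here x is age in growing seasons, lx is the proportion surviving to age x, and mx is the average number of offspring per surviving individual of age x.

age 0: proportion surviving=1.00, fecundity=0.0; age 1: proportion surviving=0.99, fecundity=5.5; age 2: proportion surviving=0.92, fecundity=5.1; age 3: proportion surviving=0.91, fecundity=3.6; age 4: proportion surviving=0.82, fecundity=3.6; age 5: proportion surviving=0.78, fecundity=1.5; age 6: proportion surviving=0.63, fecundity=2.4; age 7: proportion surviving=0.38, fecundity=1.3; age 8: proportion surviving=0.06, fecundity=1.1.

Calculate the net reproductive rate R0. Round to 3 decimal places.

lx·mx by age: 0, 5.445, 4.692, 3.276, 2.952, 1.17, 1.512, 0.494, 0.066
R0 = Σ lx·mx = 19.607 → 19.607

19.607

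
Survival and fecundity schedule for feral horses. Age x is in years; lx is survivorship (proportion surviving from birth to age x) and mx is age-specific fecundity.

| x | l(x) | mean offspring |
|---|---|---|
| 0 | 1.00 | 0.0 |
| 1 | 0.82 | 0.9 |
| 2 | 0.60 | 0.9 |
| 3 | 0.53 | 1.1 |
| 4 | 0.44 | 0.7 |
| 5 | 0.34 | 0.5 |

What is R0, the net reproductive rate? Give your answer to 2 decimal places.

lx·mx by age: 0, 0.738, 0.54, 0.583, 0.308, 0.17
R0 = Σ lx·mx = 2.339 → 2.34

2.34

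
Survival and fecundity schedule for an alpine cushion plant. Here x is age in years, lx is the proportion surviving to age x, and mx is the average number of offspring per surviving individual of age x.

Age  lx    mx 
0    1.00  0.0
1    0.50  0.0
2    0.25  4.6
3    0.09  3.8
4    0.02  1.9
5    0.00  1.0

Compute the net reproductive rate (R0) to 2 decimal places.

lx·mx by age: 0, 0, 1.15, 0.342, 0.038, 0
R0 = Σ lx·mx = 1.53 → 1.53

1.53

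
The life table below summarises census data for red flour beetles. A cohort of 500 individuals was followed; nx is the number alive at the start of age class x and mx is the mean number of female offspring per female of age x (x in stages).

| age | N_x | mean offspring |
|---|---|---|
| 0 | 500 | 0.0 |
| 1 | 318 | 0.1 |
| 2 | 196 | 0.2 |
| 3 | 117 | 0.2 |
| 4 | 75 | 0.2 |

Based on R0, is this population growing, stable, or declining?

lx = nx/n0 = nx/500: 1, 0.636, 0.392, 0.234, 0.15
R0 = Σ lx·mx = 0 + 0.0636 + 0.0784 + 0.0468 + 0.03 = 0.2188
R0 < 1, so the population is declining.

declining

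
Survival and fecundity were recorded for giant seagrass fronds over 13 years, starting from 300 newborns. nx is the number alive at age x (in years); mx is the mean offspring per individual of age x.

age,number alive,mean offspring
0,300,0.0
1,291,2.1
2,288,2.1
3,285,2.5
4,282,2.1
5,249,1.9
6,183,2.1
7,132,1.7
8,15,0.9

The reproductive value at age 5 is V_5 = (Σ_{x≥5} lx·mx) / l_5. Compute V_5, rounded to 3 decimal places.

4.399

lx = nx/n0 = nx/300: 1, 0.97, 0.96, 0.95, 0.94, 0.83, 0.61, 0.44, 0.05
lx·mx for x ≥ 5: 1.577, 1.281, 0.748, 0.045 → sum = 3.651
V_5 = 3.651 / l_5 = 3.651 / 0.83 = 4.398795… → 4.399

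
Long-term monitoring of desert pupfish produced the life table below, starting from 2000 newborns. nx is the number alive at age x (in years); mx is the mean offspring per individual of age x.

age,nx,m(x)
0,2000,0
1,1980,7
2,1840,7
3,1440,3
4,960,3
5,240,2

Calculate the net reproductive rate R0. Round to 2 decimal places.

17.21

lx = nx/n0 = nx/2000: 1, 0.99, 0.92, 0.72, 0.48, 0.12
lx·mx by age: 0, 6.93, 6.44, 2.16, 1.44, 0.24
R0 = Σ lx·mx = 17.21 → 17.21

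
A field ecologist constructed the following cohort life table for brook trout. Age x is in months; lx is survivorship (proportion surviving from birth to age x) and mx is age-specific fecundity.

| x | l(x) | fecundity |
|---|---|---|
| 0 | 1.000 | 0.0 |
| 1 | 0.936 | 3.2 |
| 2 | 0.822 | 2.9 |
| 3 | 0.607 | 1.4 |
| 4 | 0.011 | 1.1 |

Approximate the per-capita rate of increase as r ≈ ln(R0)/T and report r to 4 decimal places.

R0 = Σ lx·mx = 0 + 2.9952 + 2.3838 + 0.8498 + 0.0121 = 6.2409
Σ x·lx·mx = 10.3606; T = 10.3606/6.2409 = 1.66011…
r ≈ ln(R0)/T = ln(6.2409)/1.66011… = 1.103012… → 1.1030

1.1030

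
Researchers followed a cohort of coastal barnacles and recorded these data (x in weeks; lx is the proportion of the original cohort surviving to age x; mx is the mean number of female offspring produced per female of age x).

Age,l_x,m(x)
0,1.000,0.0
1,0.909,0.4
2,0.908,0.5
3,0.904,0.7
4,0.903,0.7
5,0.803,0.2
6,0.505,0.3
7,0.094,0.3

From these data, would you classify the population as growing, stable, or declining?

R0 = Σ lx·mx = 0 + 0.3636 + 0.454 + 0.6328 + 0.6321 + 0.1606 + 0.1515 + 0.0282 = 2.4228
R0 > 1, so the population is growing.

growing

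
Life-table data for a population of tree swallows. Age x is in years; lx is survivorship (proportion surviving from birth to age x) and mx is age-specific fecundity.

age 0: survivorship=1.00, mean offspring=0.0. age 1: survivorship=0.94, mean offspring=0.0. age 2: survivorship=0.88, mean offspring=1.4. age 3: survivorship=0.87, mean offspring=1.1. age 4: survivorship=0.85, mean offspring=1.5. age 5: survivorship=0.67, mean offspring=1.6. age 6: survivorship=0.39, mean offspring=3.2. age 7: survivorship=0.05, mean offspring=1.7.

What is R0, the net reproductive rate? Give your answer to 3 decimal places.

lx·mx by age: 0, 0, 1.232, 0.957, 1.275, 1.072, 1.248, 0.085
R0 = Σ lx·mx = 5.869 → 5.869

5.869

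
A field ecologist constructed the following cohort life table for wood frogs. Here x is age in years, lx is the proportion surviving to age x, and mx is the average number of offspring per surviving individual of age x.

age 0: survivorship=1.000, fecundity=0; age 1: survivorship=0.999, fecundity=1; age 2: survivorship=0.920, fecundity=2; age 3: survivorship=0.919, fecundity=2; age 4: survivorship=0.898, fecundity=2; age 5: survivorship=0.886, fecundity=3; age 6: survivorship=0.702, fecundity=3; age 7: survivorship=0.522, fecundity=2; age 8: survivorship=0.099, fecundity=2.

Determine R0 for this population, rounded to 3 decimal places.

lx·mx by age: 0, 0.999, 1.84, 1.838, 1.796, 2.658, 2.106, 1.044, 0.198
R0 = Σ lx·mx = 12.479 → 12.479

12.479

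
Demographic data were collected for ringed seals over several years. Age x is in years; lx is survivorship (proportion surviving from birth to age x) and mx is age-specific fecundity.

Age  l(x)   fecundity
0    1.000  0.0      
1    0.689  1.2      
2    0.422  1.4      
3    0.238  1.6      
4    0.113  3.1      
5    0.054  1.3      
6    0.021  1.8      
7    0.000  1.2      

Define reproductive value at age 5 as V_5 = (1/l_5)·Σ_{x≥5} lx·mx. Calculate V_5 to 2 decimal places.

2.00

lx·mx for x ≥ 5: 0.0702, 0.0378, 0 → sum = 0.108
V_5 = 0.108 / l_5 = 0.108 / 0.054 = 2 → 2.00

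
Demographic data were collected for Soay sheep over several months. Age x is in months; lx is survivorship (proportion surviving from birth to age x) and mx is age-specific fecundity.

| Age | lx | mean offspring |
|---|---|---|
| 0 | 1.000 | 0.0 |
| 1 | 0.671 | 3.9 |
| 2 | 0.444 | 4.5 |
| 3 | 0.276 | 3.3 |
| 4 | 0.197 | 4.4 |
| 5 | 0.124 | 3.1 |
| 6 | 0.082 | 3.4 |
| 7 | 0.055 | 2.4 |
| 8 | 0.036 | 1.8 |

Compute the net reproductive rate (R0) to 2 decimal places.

7.25

lx·mx by age: 0, 2.6169, 1.998, 0.9108, 0.8668, 0.3844, 0.2788, 0.132, 0.0648
R0 = Σ lx·mx = 7.2525 → 7.25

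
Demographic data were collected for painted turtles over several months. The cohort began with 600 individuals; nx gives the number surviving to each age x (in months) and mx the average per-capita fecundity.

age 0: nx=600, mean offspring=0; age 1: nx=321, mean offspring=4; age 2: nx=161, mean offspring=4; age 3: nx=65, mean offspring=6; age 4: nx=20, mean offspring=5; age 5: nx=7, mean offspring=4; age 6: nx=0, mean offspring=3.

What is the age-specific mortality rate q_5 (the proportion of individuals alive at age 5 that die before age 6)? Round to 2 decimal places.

1.00

lx = nx/n0 = nx/600: 1, 0.535, 0.26833…, 0.10833…, 0.03333…, 0.01167…, 0
q_5 = (l_5 − l_6) / l_5 = (0.011667… − 0) / 0.011667…
     = 0.011667… / 0.011667… = 1 → 1.00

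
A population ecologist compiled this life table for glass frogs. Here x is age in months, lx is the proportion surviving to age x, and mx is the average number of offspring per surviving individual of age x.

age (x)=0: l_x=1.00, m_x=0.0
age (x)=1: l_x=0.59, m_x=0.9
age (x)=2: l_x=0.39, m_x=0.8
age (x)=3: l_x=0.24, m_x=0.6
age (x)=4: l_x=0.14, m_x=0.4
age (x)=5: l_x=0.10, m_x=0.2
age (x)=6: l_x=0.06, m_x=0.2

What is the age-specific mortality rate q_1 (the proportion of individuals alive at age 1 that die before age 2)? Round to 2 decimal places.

0.34

q_1 = (l_1 − l_2) / l_1 = (0.59 − 0.39) / 0.59
     = 0.2 / 0.59 = 0.338983… → 0.34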